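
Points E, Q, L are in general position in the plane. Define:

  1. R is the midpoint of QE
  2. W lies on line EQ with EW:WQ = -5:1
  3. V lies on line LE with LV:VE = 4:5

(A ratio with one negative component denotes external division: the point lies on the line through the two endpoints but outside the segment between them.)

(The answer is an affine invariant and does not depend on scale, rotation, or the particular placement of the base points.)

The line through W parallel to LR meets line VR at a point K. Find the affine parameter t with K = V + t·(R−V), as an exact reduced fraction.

t = 35/8

Work in coordinates with E = (0, 0), Q = (1, 0), L = (0, 1).
1. R is the midpoint of QE ⇒ R = (1/2, 0)
2. W lies on line EQ with EW:WQ = -5:1 ⇒ W = (5/4, 0)
3. V lies on line LE with LV:VE = 4:5 ⇒ V = (0, 5/9)
through W parallel to LR: direction (1/2, -1); meets VR at K = (35/16, -15/8)
K = V + t·(R−V) with t = 35/8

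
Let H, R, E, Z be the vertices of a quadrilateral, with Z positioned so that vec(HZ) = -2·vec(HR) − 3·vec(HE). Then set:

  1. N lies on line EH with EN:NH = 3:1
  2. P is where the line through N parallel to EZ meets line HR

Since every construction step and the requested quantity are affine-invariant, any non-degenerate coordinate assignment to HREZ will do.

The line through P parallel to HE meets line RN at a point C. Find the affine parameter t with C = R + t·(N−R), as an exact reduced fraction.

Choose coordinates H = (0, 0), R = (1, 0), E = (0, 1), Z = (-2, -3).
1. N lies on line EH with EN:NH = 3:1 ⇒ N = (0, 1/4)
2. P is where the line through N parallel to EZ meets line HR ⇒ P = (-1/8, 0)
through P parallel to HE: direction (0, 1); meets RN at C = (-1/8, 9/32)
C = R + t·(N−R) with t = 9/8

t = 9/8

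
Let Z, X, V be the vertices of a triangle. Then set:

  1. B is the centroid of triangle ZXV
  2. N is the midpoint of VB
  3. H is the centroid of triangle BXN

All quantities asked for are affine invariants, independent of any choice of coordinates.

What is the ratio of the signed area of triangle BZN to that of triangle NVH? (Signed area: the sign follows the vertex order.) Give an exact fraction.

Set Z = (0, 0), X = (1, 0), V = (0, 1); any affine frame gives the same invariant.
1. B is the centroid of triangle ZXV ⇒ B = (1/3, 1/3)
2. N is the midpoint of VB ⇒ N = (1/6, 2/3)
3. H is the centroid of triangle BXN ⇒ H = (1/2, 1/3)
2·[BZN] = -1/6, 2·[NVH] = -1/18
[BZN]:[NVH] = -1/6:-1/18 = 3

[BZN]:[NVH] = 3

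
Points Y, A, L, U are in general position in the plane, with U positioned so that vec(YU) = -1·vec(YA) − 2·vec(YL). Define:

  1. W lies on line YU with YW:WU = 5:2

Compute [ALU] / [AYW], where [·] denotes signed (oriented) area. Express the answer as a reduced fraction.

[ALU]:[AYW] = 14/5

Assign Y = (0, 0), A = (1, 0), L = (0, 1), U = (-1, -2) — the answer is frame-independent, so this choice is without loss of generality.
1. W lies on line YU with YW:WU = 5:2 ⇒ W = (-5/7, -10/7)
2·[ALU] = 4, 2·[AYW] = 10/7
[ALU]:[AYW] = 4:10/7 = 14/5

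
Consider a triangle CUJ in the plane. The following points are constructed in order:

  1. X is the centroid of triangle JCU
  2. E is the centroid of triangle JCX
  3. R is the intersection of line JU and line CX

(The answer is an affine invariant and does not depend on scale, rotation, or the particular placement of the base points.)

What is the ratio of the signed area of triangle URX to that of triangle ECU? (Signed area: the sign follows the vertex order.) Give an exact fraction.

Work in coordinates with C = (0, 0), U = (1, 0), J = (0, 1).
1. X is the centroid of triangle JCU ⇒ X = (1/3, 1/3)
2. E is the centroid of triangle JCX ⇒ E = (1/9, 4/9)
3. R is the intersection of line JU and line CX ⇒ R = (1/2, 1/2)
2·[URX] = 1/6, 2·[ECU] = 4/9
[URX]:[ECU] = 1/6:4/9 = 3/8

[URX]:[ECU] = 3/8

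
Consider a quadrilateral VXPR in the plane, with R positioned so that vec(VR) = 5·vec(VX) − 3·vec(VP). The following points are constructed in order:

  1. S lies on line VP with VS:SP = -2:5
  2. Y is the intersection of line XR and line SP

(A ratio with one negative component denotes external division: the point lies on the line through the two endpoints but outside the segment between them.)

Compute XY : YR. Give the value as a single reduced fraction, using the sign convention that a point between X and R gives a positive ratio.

Set V = (0, 0), X = (1, 0), P = (0, 1), R = (5, -3); any affine frame gives the same invariant.
1. S lies on line VP with VS:SP = -2:5 ⇒ S = (0, -2/3)
2. Y is the intersection of line XR and line SP ⇒ Y = (0, 3/4)
Y = X + t·(R−X) with t = -1/4, so XY:YR = t:(1−t) = -1/4:5/4

XY:YR = -1/5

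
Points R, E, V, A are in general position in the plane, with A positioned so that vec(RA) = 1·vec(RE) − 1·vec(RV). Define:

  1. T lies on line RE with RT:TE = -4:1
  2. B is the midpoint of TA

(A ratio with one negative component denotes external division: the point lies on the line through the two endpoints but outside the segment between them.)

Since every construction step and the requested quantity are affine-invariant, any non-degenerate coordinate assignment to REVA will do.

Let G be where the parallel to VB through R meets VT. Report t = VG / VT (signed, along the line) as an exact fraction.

Set R = (0, 0), E = (1, 0), V = (0, 1), A = (1, -1); any affine frame gives the same invariant.
1. T lies on line RE with RT:TE = -4:1 ⇒ T = (4/3, 0)
2. B is the midpoint of TA ⇒ B = (7/6, -1/2)
through R parallel to VB: direction (7/6, -3/2); meets VT at G = (-28/15, 12/5)
G = V + t·(T−V) with t = -7/5

t = -7/5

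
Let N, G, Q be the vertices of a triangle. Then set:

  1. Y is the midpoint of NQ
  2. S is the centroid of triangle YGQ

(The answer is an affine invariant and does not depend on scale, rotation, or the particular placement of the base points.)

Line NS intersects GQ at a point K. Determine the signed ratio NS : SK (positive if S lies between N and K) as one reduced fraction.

Work in coordinates with N = (0, 0), G = (1, 0), Q = (0, 1).
1. Y is the midpoint of NQ ⇒ Y = (0, 1/2)
2. S is the centroid of triangle YGQ ⇒ S = (1/3, 1/2)
line NS meets GQ at K = (2/5, 3/5)
S = N + t·(K−N) with t = 5/6, so NS:SK = 5/6:1/6

NS:SK = 5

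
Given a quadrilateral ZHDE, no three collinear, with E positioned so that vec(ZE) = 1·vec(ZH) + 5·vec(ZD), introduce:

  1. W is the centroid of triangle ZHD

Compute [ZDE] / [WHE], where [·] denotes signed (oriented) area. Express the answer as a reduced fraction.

[ZDE]:[WHE] = -3/10

Work in coordinates with Z = (0, 0), H = (1, 0), D = (0, 1), E = (1, 5).
1. W is the centroid of triangle ZHD ⇒ W = (1/3, 1/3)
2·[ZDE] = -1, 2·[WHE] = 10/3
[ZDE]:[WHE] = -1:10/3 = -3/10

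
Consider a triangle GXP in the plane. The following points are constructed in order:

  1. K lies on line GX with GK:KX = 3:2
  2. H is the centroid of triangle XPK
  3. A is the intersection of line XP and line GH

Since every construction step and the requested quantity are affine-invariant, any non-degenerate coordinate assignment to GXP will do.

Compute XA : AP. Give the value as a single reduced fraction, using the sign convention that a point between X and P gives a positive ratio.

Set G = (0, 0), X = (1, 0), P = (0, 1); any affine frame gives the same invariant.
1. K lies on line GX with GK:KX = 3:2 ⇒ K = (3/5, 0)
2. H is the centroid of triangle XPK ⇒ H = (8/15, 1/3)
3. A is the intersection of line XP and line GH ⇒ A = (8/13, 5/13)
A = X + t·(P−X) with t = 5/13, so XA:AP = t:(1−t) = 5/13:8/13

XA:AP = 5/8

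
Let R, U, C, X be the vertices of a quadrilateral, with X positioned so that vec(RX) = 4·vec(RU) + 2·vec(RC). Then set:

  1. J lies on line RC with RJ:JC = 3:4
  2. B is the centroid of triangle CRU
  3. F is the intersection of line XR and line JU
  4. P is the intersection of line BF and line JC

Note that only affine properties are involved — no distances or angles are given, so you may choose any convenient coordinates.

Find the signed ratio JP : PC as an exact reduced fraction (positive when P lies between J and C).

JP:PC = 3/7

Set R = (0, 0), U = (1, 0), C = (0, 1), X = (4, 2); any affine frame gives the same invariant.
1. J lies on line RC with RJ:JC = 3:4 ⇒ J = (0, 3/7)
2. B is the centroid of triangle CRU ⇒ B = (1/3, 1/3)
3. F is the intersection of line XR and line JU ⇒ F = (6/13, 3/13)
4. P is the intersection of line BF and line JC ⇒ P = (0, 3/5)
P = J + t·(C−J) with t = 3/10, so JP:PC = t:(1−t) = 3/10:7/10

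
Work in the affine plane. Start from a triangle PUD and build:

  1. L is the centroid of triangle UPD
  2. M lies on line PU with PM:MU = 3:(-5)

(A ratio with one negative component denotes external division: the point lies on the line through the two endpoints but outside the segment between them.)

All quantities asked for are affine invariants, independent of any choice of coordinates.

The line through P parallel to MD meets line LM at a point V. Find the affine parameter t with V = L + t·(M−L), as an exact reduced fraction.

Set P = (0, 0), U = (1, 0), D = (0, 1); any affine frame gives the same invariant.
1. L is the centroid of triangle UPD ⇒ L = (1/3, 1/3)
2. M lies on line PU with PM:MU = 3:(-5) ⇒ M = (-3/2, 0)
through P parallel to MD: direction (3/2, 1); meets LM at V = (9/16, 3/8)
V = L + t·(M−L) with t = -1/8

t = -1/8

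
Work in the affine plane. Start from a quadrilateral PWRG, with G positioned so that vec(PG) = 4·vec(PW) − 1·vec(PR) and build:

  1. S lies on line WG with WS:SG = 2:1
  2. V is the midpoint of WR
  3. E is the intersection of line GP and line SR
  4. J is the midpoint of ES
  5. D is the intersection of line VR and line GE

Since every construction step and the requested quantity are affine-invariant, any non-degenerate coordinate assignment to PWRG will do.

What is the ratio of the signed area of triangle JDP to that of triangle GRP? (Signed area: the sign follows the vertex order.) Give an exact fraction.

[JDP]:[GRP] = -1/72

Assign P = (0, 0), W = (1, 0), R = (0, 1), G = (4, -1) — the answer is frame-independent, so this choice is without loss of generality.
1. S lies on line WG with WS:SG = 2:1 ⇒ S = (3, -2/3)
2. V is the midpoint of WR ⇒ V = (1/2, 1/2)
3. E is the intersection of line GP and line SR ⇒ E = (36/11, -9/11)
4. J is the midpoint of ES ⇒ J = (69/22, -49/66)
5. D is the intersection of line VR and line GE ⇒ D = (4/3, -1/3)
2·[JDP] = -1/18, 2·[GRP] = 4
[JDP]:[GRP] = -1/18:4 = -1/72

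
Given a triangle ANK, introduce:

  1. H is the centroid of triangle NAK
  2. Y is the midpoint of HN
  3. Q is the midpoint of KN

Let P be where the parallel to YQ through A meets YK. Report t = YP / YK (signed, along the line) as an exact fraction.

Choose coordinates A = (0, 0), N = (1, 0), K = (0, 1).
1. H is the centroid of triangle NAK ⇒ H = (1/3, 1/3)
2. Y is the midpoint of HN ⇒ Y = (2/3, 1/6)
3. Q is the midpoint of KN ⇒ Q = (1/2, 1/2)
through A parallel to YQ: direction (-1/6, 1/3); meets YK at P = (-4/3, 8/3)
P = Y + t·(K−Y) with t = 3

t = 3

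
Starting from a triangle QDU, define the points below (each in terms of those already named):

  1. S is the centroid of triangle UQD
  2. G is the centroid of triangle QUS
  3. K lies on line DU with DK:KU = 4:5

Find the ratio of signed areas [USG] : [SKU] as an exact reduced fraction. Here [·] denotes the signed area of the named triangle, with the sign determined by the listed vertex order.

Assign Q = (0, 0), D = (1, 0), U = (0, 1) — the answer is frame-independent, so this choice is without loss of generality.
1. S is the centroid of triangle UQD ⇒ S = (1/3, 1/3)
2. G is the centroid of triangle QUS ⇒ G = (1/9, 4/9)
3. K lies on line DU with DK:KU = 4:5 ⇒ K = (5/9, 4/9)
2·[USG] = -1/9, 2·[SKU] = 5/27
[USG]:[SKU] = -1/9:5/27 = -3/5

[USG]:[SKU] = -3/5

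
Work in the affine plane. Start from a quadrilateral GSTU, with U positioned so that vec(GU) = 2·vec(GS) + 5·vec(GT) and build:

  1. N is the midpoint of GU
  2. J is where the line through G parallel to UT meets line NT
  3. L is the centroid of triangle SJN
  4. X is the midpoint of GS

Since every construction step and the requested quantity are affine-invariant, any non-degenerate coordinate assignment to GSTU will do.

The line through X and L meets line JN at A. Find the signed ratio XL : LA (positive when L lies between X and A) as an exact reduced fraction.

XL:LA = 11/10

Choose coordinates G = (0, 0), S = (1, 0), T = (0, 1), U = (2, 5).
1. N is the midpoint of GU ⇒ N = (1, 5/2)
2. J is where the line through G parallel to UT meets line NT ⇒ J = (2, 4)
3. L is the centroid of triangle SJN ⇒ L = (4/3, 13/6)
4. X is the midpoint of GS ⇒ X = (1/2, 0)
line XL meets JN at A = (23/11, 91/22)
L = X + t·(A−X) with t = 11/21, so XL:LA = 11/21:10/21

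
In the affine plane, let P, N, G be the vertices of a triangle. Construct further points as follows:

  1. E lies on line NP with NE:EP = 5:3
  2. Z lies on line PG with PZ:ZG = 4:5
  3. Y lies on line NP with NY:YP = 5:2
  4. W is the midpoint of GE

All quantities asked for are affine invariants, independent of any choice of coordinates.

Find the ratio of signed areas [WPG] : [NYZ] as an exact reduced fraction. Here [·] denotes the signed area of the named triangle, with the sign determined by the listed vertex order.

[WPG]:[NYZ] = 189/320

Set P = (0, 0), N = (1, 0), G = (0, 1); any affine frame gives the same invariant.
1. E lies on line NP with NE:EP = 5:3 ⇒ E = (3/8, 0)
2. Z lies on line PG with PZ:ZG = 4:5 ⇒ Z = (0, 4/9)
3. Y lies on line NP with NY:YP = 5:2 ⇒ Y = (2/7, 0)
4. W is the midpoint of GE ⇒ W = (3/16, 1/2)
2·[WPG] = -3/16, 2·[NYZ] = -20/63
[WPG]:[NYZ] = -3/16:-20/63 = 189/320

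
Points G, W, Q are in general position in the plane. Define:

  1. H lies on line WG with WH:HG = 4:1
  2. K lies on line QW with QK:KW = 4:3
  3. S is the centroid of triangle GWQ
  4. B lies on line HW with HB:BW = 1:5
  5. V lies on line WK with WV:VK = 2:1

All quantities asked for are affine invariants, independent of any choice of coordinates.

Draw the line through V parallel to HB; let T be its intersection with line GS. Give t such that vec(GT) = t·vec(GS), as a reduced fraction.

Assign G = (0, 0), W = (1, 0), Q = (0, 1) — the answer is frame-independent, so this choice is without loss of generality.
1. H lies on line WG with WH:HG = 4:1 ⇒ H = (1/5, 0)
2. K lies on line QW with QK:KW = 4:3 ⇒ K = (4/7, 3/7)
3. S is the centroid of triangle GWQ ⇒ S = (1/3, 1/3)
4. B lies on line HW with HB:BW = 1:5 ⇒ B = (1/3, 0)
5. V lies on line WK with WV:VK = 2:1 ⇒ V = (5/7, 2/7)
through V parallel to HB: direction (2/15, 0); meets GS at T = (2/7, 2/7)
T = G + t·(S−G) with t = 6/7

t = 6/7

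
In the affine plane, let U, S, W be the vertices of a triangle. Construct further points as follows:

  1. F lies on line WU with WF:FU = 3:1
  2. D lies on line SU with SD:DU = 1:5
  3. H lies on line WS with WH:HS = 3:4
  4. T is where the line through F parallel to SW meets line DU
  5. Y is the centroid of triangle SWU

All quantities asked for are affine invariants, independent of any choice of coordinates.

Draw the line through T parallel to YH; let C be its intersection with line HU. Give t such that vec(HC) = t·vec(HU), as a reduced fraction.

Assign U = (0, 0), S = (1, 0), W = (0, 1) — the answer is frame-independent, so this choice is without loss of generality.
1. F lies on line WU with WF:FU = 3:1 ⇒ F = (0, 1/4)
2. D lies on line SU with SD:DU = 1:5 ⇒ D = (5/6, 0)
3. H lies on line WS with WH:HS = 3:4 ⇒ H = (3/7, 4/7)
4. T is where the line through F parallel to SW meets line DU ⇒ T = (1/4, 0)
5. Y is the centroid of triangle SWU ⇒ Y = (1/3, 1/3)
through T parallel to YH: direction (2/21, 5/21); meets HU at C = (15/28, 5/7)
C = H + t·(U−H) with t = -1/4

t = -1/4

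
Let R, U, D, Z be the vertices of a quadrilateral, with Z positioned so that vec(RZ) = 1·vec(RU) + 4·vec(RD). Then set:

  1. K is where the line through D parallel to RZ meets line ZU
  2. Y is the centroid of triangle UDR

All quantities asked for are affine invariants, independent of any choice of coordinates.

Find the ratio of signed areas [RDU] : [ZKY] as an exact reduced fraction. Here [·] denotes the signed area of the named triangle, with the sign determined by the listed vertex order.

Assign R = (0, 0), U = (1, 0), D = (0, 1), Z = (1, 4) — the answer is frame-independent, so this choice is without loss of generality.
1. K is where the line through D parallel to RZ meets line ZU ⇒ K = (1, 5)
2. Y is the centroid of triangle UDR ⇒ Y = (1/3, 1/3)
2·[RDU] = -1, 2·[ZKY] = 2/3
[RDU]:[ZKY] = -1:2/3 = -3/2

[RDU]:[ZKY] = -3/2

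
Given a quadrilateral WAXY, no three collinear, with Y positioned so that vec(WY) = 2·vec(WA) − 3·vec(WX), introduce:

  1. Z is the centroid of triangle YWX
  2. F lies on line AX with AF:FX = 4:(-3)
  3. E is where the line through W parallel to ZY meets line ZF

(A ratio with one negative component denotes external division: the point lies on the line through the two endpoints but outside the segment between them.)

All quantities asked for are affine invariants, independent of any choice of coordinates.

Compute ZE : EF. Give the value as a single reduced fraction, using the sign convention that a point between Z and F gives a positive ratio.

ZE:EF = 2/5

Set W = (0, 0), A = (1, 0), X = (0, 1), Y = (2, -3); any affine frame gives the same invariant.
1. Z is the centroid of triangle YWX ⇒ Z = (2/3, -2/3)
2. F lies on line AX with AF:FX = 4:(-3) ⇒ F = (-3, 4)
3. E is where the line through W parallel to ZY meets line ZF ⇒ E = (-8/21, 2/3)
E = Z + t·(F−Z) with t = 2/7, so ZE:EF = t:(1−t) = 2/7:5/7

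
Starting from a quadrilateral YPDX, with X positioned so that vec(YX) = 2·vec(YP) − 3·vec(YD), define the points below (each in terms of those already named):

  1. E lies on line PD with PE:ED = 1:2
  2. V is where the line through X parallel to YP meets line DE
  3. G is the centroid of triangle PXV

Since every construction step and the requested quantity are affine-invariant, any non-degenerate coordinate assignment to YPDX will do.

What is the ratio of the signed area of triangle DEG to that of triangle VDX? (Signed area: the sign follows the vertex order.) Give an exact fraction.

Assign Y = (0, 0), P = (1, 0), D = (0, 1), X = (2, -3) — the answer is frame-independent, so this choice is without loss of generality.
1. E lies on line PD with PE:ED = 1:2 ⇒ E = (2/3, 1/3)
2. V is where the line through X parallel to YP meets line DE ⇒ V = (4, -3)
3. G is the centroid of triangle PXV ⇒ G = (7/3, -2)
2·[DEG] = -4/9, 2·[VDX] = 8
[DEG]:[VDX] = -4/9:8 = -1/18

[DEG]:[VDX] = -1/18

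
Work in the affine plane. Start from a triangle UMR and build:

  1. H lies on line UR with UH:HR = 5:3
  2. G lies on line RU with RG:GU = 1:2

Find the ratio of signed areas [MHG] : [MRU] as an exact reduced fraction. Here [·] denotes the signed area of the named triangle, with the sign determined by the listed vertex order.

Work in coordinates with U = (0, 0), M = (1, 0), R = (0, 1).
1. H lies on line UR with UH:HR = 5:3 ⇒ H = (0, 5/8)
2. G lies on line RU with RG:GU = 1:2 ⇒ G = (0, 2/3)
2·[MHG] = -1/24, 2·[MRU] = 1
[MHG]:[MRU] = -1/24:1 = -1/24

[MHG]:[MRU] = -1/24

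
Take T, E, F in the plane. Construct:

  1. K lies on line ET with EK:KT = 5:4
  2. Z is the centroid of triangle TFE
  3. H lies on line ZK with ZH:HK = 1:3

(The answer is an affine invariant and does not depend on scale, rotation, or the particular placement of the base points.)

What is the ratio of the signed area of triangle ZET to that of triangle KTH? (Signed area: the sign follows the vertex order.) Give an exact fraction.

[ZET]:[KTH] = 3

Work in coordinates with T = (0, 0), E = (1, 0), F = (0, 1).
1. K lies on line ET with EK:KT = 5:4 ⇒ K = (4/9, 0)
2. Z is the centroid of triangle TFE ⇒ Z = (1/3, 1/3)
3. H lies on line ZK with ZH:HK = 1:3 ⇒ H = (13/36, 1/4)
2·[ZET] = -1/3, 2·[KTH] = -1/9
[ZET]:[KTH] = -1/3:-1/9 = 3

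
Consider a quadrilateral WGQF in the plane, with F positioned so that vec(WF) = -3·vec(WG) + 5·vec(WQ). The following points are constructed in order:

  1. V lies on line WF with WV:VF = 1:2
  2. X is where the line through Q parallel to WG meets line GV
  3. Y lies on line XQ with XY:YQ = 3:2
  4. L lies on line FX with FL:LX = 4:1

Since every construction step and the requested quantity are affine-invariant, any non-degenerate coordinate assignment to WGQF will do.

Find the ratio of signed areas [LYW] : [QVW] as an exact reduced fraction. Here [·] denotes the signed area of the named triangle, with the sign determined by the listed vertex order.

Assign W = (0, 0), G = (1, 0), Q = (0, 1), F = (-3, 5) — the answer is frame-independent, so this choice is without loss of generality.
1. V lies on line WF with WV:VF = 1:2 ⇒ V = (-1, 5/3)
2. X is where the line through Q parallel to WG meets line GV ⇒ X = (-1/5, 1)
3. Y lies on line XQ with XY:YQ = 3:2 ⇒ Y = (-2/25, 1)
4. L lies on line FX with FL:LX = 4:1 ⇒ L = (-19/25, 9/5)
2·[LYW] = -77/125, 2·[QVW] = 1
[LYW]:[QVW] = -77/125:1 = -77/125

[LYW]:[QVW] = -77/125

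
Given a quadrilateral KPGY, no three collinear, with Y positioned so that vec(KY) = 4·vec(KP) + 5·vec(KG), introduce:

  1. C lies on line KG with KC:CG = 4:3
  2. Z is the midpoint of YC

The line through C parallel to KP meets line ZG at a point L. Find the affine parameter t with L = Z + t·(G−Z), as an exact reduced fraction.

t = 31/25

Work in coordinates with K = (0, 0), P = (1, 0), G = (0, 1), Y = (4, 5).
1. C lies on line KG with KC:CG = 4:3 ⇒ C = (0, 4/7)
2. Z is the midpoint of YC ⇒ Z = (2, 39/14)
through C parallel to KP: direction (1, 0); meets ZG at L = (-12/25, 4/7)
L = Z + t·(G−Z) with t = 31/25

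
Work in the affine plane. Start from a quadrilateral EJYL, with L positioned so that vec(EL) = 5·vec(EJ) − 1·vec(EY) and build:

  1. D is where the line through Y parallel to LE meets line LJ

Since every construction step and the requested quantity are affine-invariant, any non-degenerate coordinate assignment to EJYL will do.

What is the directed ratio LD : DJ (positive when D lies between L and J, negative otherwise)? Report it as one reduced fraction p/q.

Set E = (0, 0), J = (1, 0), Y = (0, 1), L = (5, -1); any affine frame gives the same invariant.
1. D is where the line through Y parallel to LE meets line LJ ⇒ D = (-15, 4)
D = L + t·(J−L) with t = 5, so LD:DJ = t:(1−t) = 5:-4

LD:DJ = -5/4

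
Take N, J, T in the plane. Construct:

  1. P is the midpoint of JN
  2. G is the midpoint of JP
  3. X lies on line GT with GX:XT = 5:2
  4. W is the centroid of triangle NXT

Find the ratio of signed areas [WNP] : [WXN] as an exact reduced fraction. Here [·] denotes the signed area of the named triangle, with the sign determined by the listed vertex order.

[WNP]:[WXN] = -4

Set N = (0, 0), J = (1, 0), T = (0, 1); any affine frame gives the same invariant.
1. P is the midpoint of JN ⇒ P = (1/2, 0)
2. G is the midpoint of JP ⇒ G = (3/4, 0)
3. X lies on line GT with GX:XT = 5:2 ⇒ X = (3/14, 5/7)
4. W is the centroid of triangle NXT ⇒ W = (1/14, 4/7)
2·[WNP] = 2/7, 2·[WXN] = -1/14
[WNP]:[WXN] = 2/7:-1/14 = -4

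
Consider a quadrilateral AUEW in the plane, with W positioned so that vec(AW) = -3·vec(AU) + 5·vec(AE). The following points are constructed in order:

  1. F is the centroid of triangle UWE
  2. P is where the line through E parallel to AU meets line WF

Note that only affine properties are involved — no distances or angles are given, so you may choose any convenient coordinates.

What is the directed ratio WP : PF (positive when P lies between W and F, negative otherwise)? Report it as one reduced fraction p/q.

Work in coordinates with A = (0, 0), U = (1, 0), E = (0, 1), W = (-3, 5).
1. F is the centroid of triangle UWE ⇒ F = (-2/3, 2)
2. P is where the line through E parallel to AU meets line WF ⇒ P = (1/9, 1)
P = W + t·(F−W) with t = 4/3, so WP:PF = t:(1−t) = 4/3:-1/3

WP:PF = -4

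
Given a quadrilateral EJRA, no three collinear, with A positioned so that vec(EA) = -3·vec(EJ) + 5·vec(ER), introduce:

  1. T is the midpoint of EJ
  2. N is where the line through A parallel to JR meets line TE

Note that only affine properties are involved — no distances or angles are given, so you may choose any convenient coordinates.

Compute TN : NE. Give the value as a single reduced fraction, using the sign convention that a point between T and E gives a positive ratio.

TN:NE = -3/4

Work in coordinates with E = (0, 0), J = (1, 0), R = (0, 1), A = (-3, 5).
1. T is the midpoint of EJ ⇒ T = (1/2, 0)
2. N is where the line through A parallel to JR meets line TE ⇒ N = (2, 0)
N = T + t·(E−T) with t = -3, so TN:NE = t:(1−t) = -3:4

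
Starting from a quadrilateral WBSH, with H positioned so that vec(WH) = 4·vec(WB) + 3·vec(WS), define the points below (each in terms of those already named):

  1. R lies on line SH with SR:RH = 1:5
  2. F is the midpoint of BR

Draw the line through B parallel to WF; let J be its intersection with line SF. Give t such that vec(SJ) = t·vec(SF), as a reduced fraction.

Work in coordinates with W = (0, 0), B = (1, 0), S = (0, 1), H = (4, 3).
1. R lies on line SH with SR:RH = 1:5 ⇒ R = (2/3, 4/3)
2. F is the midpoint of BR ⇒ F = (5/6, 2/3)
through B parallel to WF: direction (5/6, 2/3); meets SF at J = (3/2, 2/5)
J = S + t·(F−S) with t = 9/5

t = 9/5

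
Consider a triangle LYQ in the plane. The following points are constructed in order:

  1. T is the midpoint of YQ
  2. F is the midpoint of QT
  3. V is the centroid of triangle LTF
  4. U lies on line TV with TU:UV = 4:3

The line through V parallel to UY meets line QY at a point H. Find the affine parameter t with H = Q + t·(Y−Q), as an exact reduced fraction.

t = 11/8

Work in coordinates with L = (0, 0), Y = (1, 0), Q = (0, 1).
1. T is the midpoint of YQ ⇒ T = (1/2, 1/2)
2. F is the midpoint of QT ⇒ F = (1/4, 3/4)
3. V is the centroid of triangle LTF ⇒ V = (1/4, 5/12)
4. U lies on line TV with TU:UV = 4:3 ⇒ U = (5/14, 19/42)
through V parallel to UY: direction (9/14, -19/42); meets QY at H = (11/8, -3/8)
H = Q + t·(Y−Q) with t = 11/8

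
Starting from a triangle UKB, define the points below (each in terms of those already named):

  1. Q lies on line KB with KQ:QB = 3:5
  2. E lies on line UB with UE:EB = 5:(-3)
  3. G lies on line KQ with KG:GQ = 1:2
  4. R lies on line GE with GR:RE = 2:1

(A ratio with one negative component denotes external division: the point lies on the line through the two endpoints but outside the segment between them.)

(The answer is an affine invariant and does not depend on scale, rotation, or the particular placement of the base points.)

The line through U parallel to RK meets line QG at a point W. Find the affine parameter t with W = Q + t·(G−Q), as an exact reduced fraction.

t = -16/3

Assign U = (0, 0), K = (1, 0), B = (0, 1) — the answer is frame-independent, so this choice is without loss of generality.
1. Q lies on line KB with KQ:QB = 3:5 ⇒ Q = (5/8, 3/8)
2. E lies on line UB with UE:EB = 5:(-3) ⇒ E = (0, 5/2)
3. G lies on line KQ with KG:GQ = 1:2 ⇒ G = (7/8, 1/8)
4. R lies on line GE with GR:RE = 2:1 ⇒ R = (7/24, 41/24)
through U parallel to RK: direction (17/24, -41/24); meets QG at W = (-17/24, 41/24)
W = Q + t·(G−Q) with t = -16/3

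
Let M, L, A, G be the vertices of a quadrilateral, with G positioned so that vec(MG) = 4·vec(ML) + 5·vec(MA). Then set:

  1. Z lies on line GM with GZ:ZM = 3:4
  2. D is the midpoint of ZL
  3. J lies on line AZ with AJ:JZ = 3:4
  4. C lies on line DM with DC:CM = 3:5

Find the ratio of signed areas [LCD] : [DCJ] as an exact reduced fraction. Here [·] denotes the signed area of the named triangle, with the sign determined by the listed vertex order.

[LCD]:[DCJ] = 35/38

Choose coordinates M = (0, 0), L = (1, 0), A = (0, 1), G = (4, 5).
1. Z lies on line GM with GZ:ZM = 3:4 ⇒ Z = (16/7, 20/7)
2. D is the midpoint of ZL ⇒ D = (23/14, 10/7)
3. J lies on line AZ with AJ:JZ = 3:4 ⇒ J = (48/49, 88/49)
4. C lies on line DM with DC:CM = 3:5 ⇒ C = (115/112, 25/28)
2·[LCD] = -15/28, 2·[DCJ] = -57/98
[LCD]:[DCJ] = -15/28:-57/98 = 35/38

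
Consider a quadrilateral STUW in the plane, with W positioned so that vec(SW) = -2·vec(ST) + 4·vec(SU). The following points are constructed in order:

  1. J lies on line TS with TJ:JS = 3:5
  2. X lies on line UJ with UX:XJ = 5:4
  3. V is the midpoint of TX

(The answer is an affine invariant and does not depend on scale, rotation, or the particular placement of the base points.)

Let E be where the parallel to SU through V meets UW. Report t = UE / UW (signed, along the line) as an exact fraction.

t = -97/288

Choose coordinates S = (0, 0), T = (1, 0), U = (0, 1), W = (-2, 4).
1. J lies on line TS with TJ:JS = 3:5 ⇒ J = (5/8, 0)
2. X lies on line UJ with UX:XJ = 5:4 ⇒ X = (25/72, 4/9)
3. V is the midpoint of TX ⇒ V = (97/144, 2/9)
through V parallel to SU: direction (0, 1); meets UW at E = (97/144, -1/96)
E = U + t·(W−U) with t = -97/288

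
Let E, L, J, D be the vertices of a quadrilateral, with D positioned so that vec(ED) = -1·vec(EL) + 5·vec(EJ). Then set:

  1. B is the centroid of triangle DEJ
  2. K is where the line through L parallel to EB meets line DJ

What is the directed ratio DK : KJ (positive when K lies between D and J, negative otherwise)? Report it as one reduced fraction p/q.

Work in coordinates with E = (0, 0), L = (1, 0), J = (0, 1), D = (-1, 5).
1. B is the centroid of triangle DEJ ⇒ B = (-1/3, 2)
2. K is where the line through L parallel to EB meets line DJ ⇒ K = (5/2, -9)
K = D + t·(J−D) with t = 7/2, so DK:KJ = t:(1−t) = 7/2:-5/2

DK:KJ = -7/5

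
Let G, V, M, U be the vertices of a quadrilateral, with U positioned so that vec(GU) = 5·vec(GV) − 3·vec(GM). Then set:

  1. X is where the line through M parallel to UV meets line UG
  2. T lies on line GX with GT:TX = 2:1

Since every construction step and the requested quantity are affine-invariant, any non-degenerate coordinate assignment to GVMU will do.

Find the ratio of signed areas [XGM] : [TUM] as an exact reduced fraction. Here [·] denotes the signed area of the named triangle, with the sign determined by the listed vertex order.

[XGM]:[TUM] = -12

Set G = (0, 0), V = (1, 0), M = (0, 1), U = (5, -3); any affine frame gives the same invariant.
1. X is where the line through M parallel to UV meets line UG ⇒ X = (20/3, -4)
2. T lies on line GX with GT:TX = 2:1 ⇒ T = (40/9, -8/3)
2·[XGM] = -20/3, 2·[TUM] = 5/9
[XGM]:[TUM] = -20/3:5/9 = -12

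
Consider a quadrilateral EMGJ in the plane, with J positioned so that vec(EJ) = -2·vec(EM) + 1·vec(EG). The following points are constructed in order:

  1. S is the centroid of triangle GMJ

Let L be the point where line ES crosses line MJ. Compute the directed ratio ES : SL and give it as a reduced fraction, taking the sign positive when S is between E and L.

ES:SL = -5/2

Assign E = (0, 0), M = (1, 0), G = (0, 1), J = (-2, 1) — the answer is frame-independent, so this choice is without loss of generality.
1. S is the centroid of triangle GMJ ⇒ S = (-1/3, 2/3)
line ES meets MJ at L = (-1/5, 2/5)
S = E + t·(L−E) with t = 5/3, so ES:SL = 5/3:-2/3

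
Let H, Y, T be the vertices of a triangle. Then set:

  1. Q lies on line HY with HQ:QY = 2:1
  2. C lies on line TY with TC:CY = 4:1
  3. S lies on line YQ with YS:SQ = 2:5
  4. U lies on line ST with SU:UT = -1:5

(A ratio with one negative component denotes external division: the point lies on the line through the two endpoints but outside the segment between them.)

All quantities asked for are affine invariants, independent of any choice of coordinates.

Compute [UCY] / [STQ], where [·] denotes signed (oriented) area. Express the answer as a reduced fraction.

[UCY]:[STQ] = -1/10

Set H = (0, 0), Y = (1, 0), T = (0, 1); any affine frame gives the same invariant.
1. Q lies on line HY with HQ:QY = 2:1 ⇒ Q = (2/3, 0)
2. C lies on line TY with TC:CY = 4:1 ⇒ C = (4/5, 1/5)
3. S lies on line YQ with YS:SQ = 2:5 ⇒ S = (19/21, 0)
4. U lies on line ST with SU:UT = -1:5 ⇒ U = (95/84, -1/4)
2·[UCY] = -1/42, 2·[STQ] = 5/21
[UCY]:[STQ] = -1/42:5/21 = -1/10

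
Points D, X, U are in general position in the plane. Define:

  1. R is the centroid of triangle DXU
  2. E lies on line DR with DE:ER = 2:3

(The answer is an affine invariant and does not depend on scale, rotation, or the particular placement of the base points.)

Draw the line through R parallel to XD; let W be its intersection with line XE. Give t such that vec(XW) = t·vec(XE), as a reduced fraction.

Assign D = (0, 0), X = (1, 0), U = (0, 1) — the answer is frame-independent, so this choice is without loss of generality.
1. R is the centroid of triangle DXU ⇒ R = (1/3, 1/3)
2. E lies on line DR with DE:ER = 2:3 ⇒ E = (2/15, 2/15)
through R parallel to XD: direction (-1, 0); meets XE at W = (-7/6, 1/3)
W = X + t·(E−X) with t = 5/2

t = 5/2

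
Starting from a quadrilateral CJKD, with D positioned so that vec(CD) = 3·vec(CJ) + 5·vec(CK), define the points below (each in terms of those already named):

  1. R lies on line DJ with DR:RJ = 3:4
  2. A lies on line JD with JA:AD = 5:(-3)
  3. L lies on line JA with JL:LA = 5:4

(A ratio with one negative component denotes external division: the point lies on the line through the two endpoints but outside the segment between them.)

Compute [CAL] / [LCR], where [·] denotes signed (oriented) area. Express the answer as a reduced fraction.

Assign C = (0, 0), J = (1, 0), K = (0, 1), D = (3, 5) — the answer is frame-independent, so this choice is without loss of generality.
1. R lies on line DJ with DR:RJ = 3:4 ⇒ R = (15/7, 20/7)
2. A lies on line JD with JA:AD = 5:(-3) ⇒ A = (6, 25/2)
3. L lies on line JA with JL:LA = 5:4 ⇒ L = (34/9, 125/18)
2·[CAL] = -50/9, 2·[LCR] = 515/126
[CAL]:[LCR] = -50/9:515/126 = -140/103

[CAL]:[LCR] = -140/103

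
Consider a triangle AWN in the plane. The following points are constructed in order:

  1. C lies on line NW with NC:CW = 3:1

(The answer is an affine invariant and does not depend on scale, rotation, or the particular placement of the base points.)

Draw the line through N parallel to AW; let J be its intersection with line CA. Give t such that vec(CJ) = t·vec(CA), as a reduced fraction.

t = -3

Set A = (0, 0), W = (1, 0), N = (0, 1); any affine frame gives the same invariant.
1. C lies on line NW with NC:CW = 3:1 ⇒ C = (3/4, 1/4)
through N parallel to AW: direction (1, 0); meets CA at J = (3, 1)
J = C + t·(A−C) with t = -3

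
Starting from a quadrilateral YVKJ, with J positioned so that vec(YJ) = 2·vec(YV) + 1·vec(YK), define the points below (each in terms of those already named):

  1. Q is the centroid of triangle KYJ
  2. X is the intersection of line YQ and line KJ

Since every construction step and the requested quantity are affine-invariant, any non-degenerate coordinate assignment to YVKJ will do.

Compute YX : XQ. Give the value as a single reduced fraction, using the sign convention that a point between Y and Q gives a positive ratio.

YX:XQ = -3

Choose coordinates Y = (0, 0), V = (1, 0), K = (0, 1), J = (2, 1).
1. Q is the centroid of triangle KYJ ⇒ Q = (2/3, 2/3)
2. X is the intersection of line YQ and line KJ ⇒ X = (1, 1)
X = Y + t·(Q−Y) with t = 3/2, so YX:XQ = t:(1−t) = 3/2:-1/2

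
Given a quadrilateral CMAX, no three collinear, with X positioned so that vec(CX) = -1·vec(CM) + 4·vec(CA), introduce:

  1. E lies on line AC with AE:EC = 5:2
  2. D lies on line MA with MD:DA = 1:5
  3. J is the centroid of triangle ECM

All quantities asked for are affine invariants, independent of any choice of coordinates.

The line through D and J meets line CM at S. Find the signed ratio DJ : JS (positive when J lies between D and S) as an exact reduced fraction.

DJ:JS = 3/4

Assign C = (0, 0), M = (1, 0), A = (0, 1), X = (-1, 4) — the answer is frame-independent, so this choice is without loss of generality.
1. E lies on line AC with AE:EC = 5:2 ⇒ E = (0, 2/7)
2. D lies on line MA with MD:DA = 1:5 ⇒ D = (5/6, 1/6)
3. J is the centroid of triangle ECM ⇒ J = (1/3, 2/21)
line DJ meets CM at S = (-1/3, 0)
J = D + t·(S−D) with t = 3/7, so DJ:JS = 3/7:4/7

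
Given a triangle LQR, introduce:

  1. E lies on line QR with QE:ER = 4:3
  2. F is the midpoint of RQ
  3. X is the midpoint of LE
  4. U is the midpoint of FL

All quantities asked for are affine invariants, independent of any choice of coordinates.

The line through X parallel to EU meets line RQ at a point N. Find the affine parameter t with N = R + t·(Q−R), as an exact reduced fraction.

Work in coordinates with L = (0, 0), Q = (1, 0), R = (0, 1).
1. E lies on line QR with QE:ER = 4:3 ⇒ E = (3/7, 4/7)
2. F is the midpoint of RQ ⇒ F = (1/2, 1/2)
3. X is the midpoint of LE ⇒ X = (3/14, 2/7)
4. U is the midpoint of FL ⇒ U = (1/4, 1/4)
through X parallel to EU: direction (-5/28, -9/28); meets RQ at N = (11/28, 17/28)
N = R + t·(Q−R) with t = 11/28

t = 11/28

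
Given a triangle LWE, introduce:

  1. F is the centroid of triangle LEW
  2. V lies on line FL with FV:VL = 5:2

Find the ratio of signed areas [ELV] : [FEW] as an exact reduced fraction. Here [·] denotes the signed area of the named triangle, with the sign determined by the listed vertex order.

[ELV]:[FEW] = -2/7

Assign L = (0, 0), W = (1, 0), E = (0, 1) — the answer is frame-independent, so this choice is without loss of generality.
1. F is the centroid of triangle LEW ⇒ F = (1/3, 1/3)
2. V lies on line FL with FV:VL = 5:2 ⇒ V = (2/21, 2/21)
2·[ELV] = 2/21, 2·[FEW] = -1/3
[ELV]:[FEW] = 2/21:-1/3 = -2/7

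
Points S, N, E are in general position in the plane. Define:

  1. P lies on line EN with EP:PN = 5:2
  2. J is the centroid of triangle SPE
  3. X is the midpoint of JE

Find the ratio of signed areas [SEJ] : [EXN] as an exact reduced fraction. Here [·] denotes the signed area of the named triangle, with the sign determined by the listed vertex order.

Assign S = (0, 0), N = (1, 0), E = (0, 1) — the answer is frame-independent, so this choice is without loss of generality.
1. P lies on line EN with EP:PN = 5:2 ⇒ P = (5/7, 2/7)
2. J is the centroid of triangle SPE ⇒ J = (5/21, 3/7)
3. X is the midpoint of JE ⇒ X = (5/42, 5/7)
2·[SEJ] = -5/21, 2·[EXN] = 1/6
[SEJ]:[EXN] = -5/21:1/6 = -10/7

[SEJ]:[EXN] = -10/7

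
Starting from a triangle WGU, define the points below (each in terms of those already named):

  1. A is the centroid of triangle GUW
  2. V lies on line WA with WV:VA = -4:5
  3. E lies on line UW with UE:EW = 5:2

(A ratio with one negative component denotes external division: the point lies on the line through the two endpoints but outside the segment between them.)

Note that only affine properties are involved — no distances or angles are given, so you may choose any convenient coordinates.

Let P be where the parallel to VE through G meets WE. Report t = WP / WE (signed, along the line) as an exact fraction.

t = -17/4

Choose coordinates W = (0, 0), G = (1, 0), U = (0, 1).
1. A is the centroid of triangle GUW ⇒ A = (1/3, 1/3)
2. V lies on line WA with WV:VA = -4:5 ⇒ V = (-4/3, -4/3)
3. E lies on line UW with UE:EW = 5:2 ⇒ E = (0, 2/7)
through G parallel to VE: direction (4/3, 34/21); meets WE at P = (0, -17/14)
P = W + t·(E−W) with t = -17/4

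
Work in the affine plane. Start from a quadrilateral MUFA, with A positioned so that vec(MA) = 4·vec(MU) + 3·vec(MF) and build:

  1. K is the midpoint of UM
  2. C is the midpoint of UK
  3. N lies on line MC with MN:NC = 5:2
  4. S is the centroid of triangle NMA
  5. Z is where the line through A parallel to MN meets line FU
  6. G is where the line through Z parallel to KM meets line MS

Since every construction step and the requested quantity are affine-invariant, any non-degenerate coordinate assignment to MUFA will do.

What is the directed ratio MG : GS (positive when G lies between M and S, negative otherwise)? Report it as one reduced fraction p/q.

MG:GS = -3/2

Assign M = (0, 0), U = (1, 0), F = (0, 1), A = (4, 3) — the answer is frame-independent, so this choice is without loss of generality.
1. K is the midpoint of UM ⇒ K = (1/2, 0)
2. C is the midpoint of UK ⇒ C = (3/4, 0)
3. N lies on line MC with MN:NC = 5:2 ⇒ N = (15/28, 0)
4. S is the centroid of triangle NMA ⇒ S = (127/84, 1)
5. Z is where the line through A parallel to MN meets line FU ⇒ Z = (-2, 3)
6. G is where the line through Z parallel to KM meets line MS ⇒ G = (127/28, 3)
G = M + t·(S−M) with t = 3, so MG:GS = t:(1−t) = 3:-2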